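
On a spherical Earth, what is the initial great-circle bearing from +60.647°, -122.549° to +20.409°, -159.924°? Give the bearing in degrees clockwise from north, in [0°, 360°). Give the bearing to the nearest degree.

230°

Δλ = -159.924 − -122.549 = -37.375°.
θ = atan2( sin Δλ · cos φ₂ , cos φ₁ · sin φ₂ − sin φ₁ · cos φ₂ · cos Δλ )
  = atan2(-0.56892, -0.47824) = -130.050° → normalised to [0°, 360°): 229.950°.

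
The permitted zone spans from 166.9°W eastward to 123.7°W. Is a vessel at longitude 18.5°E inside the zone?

No

Band width going east from -166.9° to -123.7°: ((-123.7 − -166.9) mod 360) = 43.2°.
Offset of +18.5° east of the west edge: ((18.5 − -166.9) mod 360) = 185.4°.
185.4° > 43.2° ⇒ outside.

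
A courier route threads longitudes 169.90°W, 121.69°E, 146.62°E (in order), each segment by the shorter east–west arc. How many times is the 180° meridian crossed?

Leg 1: -169.90° → +121.69°, shortest Δλ = -68.41° (west) — crosses 180°.
Leg 2: +121.69° → +146.62°, shortest Δλ = 24.93° (east) — does not cross 180°.
Total crossings: 1.

1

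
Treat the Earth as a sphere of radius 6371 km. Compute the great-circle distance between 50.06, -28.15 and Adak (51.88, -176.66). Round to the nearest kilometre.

Δλ = -176.66 − -28.15 = -148.51°.
Δφ = 51.88 − 50.06 = 1.82°.
a = sin²(Δφ/2) + cos φ₁ · cos φ₂ · sin²(Δλ/2) = 0.367375.
c = 2·atan2(√a, √(1−a)) = 1.30233 rad → d = 6371·c ≈ 8297.16 km.

8297 km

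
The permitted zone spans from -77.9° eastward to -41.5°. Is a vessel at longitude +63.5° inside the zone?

Band width going east from -77.9° to -41.5°: ((-41.5 − -77.9) mod 360) = 36.4°.
Offset of +63.5° east of the west edge: ((63.5 − -77.9) mod 360) = 141.4°.
141.4° > 36.4° ⇒ outside.

No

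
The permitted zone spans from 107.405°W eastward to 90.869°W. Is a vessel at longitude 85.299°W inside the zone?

Band width going east from -107.405° to -90.869°: ((-90.869 − -107.405) mod 360) = 16.536°.
Offset of -85.299° east of the west edge: ((-85.299 − -107.405) mod 360) = 22.106°.
22.106° > 16.536° ⇒ outside.

No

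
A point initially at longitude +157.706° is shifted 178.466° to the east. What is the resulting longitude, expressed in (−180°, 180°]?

-23.828°

Start at +157.706°; shift +178.466° → +336.172°.
+336.172° lies outside (−180°, 180°]; subtract 360° → -23.828°.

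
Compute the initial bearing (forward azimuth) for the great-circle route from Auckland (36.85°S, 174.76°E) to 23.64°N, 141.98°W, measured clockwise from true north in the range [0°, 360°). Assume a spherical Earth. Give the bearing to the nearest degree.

Δλ = -141.98 − 174.76 = -316.74°; wrapped into (−180°, 180°]: 43.26°.
θ = atan2( sin Δλ · cos φ₂ , cos φ₁ · sin φ₂ − sin φ₁ · cos φ₂ · cos Δλ )
  = atan2(0.62780, 0.72097) = 41.048° → normalised to [0°, 360°): 41.048°.

41°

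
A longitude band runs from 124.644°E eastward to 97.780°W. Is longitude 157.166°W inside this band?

Band width going east from +124.644° to -97.780°: ((-97.780 − 124.644) mod 360) = 137.576°.
Offset of -157.166° east of the west edge: ((-157.166 − 124.644) mod 360) = 78.190°.
78.190° ≤ 137.576° ⇒ inside.

Yes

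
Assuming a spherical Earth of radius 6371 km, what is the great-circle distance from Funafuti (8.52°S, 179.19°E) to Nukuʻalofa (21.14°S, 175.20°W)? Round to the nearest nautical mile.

824 nmi

Δλ = -175.20 − 179.19 = -354.39°; wrapped into (−180°, 180°]: 5.61°.
Δφ = -21.14 − -8.52 = -12.62°.
a = sin²(Δφ/2) + cos φ₁ · cos φ₂ · sin²(Δλ/2) = 0.014289.
c = 2·atan2(√a, √(1−a)) = 0.23964 rad → d = 6371·c ≈ 1526.77 km ≈ 824.39 nmi.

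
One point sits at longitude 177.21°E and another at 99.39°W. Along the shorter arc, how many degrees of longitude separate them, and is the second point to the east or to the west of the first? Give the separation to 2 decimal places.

Raw difference: -99.39 − 177.21 = -276.6°.
Normalise into (−180°, 180°]: -276.6° + 360° = 83.4°.
Positive ⇒ the second point lies to the east; separation 83.40°.

83.40° east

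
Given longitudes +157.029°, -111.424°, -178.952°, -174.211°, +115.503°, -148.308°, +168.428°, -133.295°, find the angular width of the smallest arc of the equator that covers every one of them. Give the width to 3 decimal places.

133.073°

Sort the longitudes: -178.952°, -174.211°, -148.308°, -133.295°, -111.424°, +115.503°, +157.029°, +168.428°.
Eastward gaps between consecutive values (wrapping around): 4.741°, 25.903°, 15.013°, 21.871°, 226.927°, 41.526°, 11.399°, 12.620°.
Largest gap = 226.927° ⇒ minimal covering band is its complement: 360° − 226.927° = 133.073°.
Band runs from +115.503° eastward to -111.424°, crossing the antimeridian.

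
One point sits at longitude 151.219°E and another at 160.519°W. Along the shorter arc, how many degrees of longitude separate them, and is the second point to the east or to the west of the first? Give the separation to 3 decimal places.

48.262° east

Raw difference: -160.519 − 151.219 = -311.738°.
Normalise into (−180°, 180°]: -311.738° + 360° = 48.262°.
Positive ⇒ the second point lies to the east; separation 48.262°.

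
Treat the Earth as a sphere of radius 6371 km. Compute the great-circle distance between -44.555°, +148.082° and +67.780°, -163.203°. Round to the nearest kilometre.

13137 km

Δλ = -163.203 − 148.082 = -311.285°; wrapped into (−180°, 180°]: 48.715°.
Δφ = 67.780 − -44.555 = 112.335°.
a = sin²(Δφ/2) + cos φ₁ · cos φ₂ · sin²(Δλ/2) = 0.735847.
c = 2·atan2(√a, √(1−a)) = 2.06201 rad → d = 6371·c ≈ 13137.05 km.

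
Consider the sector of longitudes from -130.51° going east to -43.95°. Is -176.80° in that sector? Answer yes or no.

Band width going east from -130.51° to -43.95°: ((-43.95 − -130.51) mod 360) = 86.56°.
Offset of -176.80° east of the west edge: ((-176.80 − -130.51) mod 360) = 313.71°.
313.71° > 86.56° ⇒ outside.

No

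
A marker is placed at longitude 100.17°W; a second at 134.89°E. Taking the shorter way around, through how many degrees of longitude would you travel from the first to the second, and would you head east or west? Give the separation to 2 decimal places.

Raw difference: 134.89 − -100.17 = 235.06°.
Normalise into (−180°, 180°]: 235.06° − 360° = -124.94°.
Negative ⇒ the second point lies to the west; separation 124.94°.

124.94° west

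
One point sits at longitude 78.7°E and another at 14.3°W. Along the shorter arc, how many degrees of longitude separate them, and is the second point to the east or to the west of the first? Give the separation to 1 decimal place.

93.0° west

Raw difference: -14.3 − 78.7 = -93.0°.
Normalise into (−180°, 180°]: -93.0° stays -93.0°.
Negative ⇒ the second point lies to the west; separation 93.0°.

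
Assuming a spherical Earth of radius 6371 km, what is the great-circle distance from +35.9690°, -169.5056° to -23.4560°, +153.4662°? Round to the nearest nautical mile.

4141 nmi

Δλ = 153.4662 − -169.5056 = 322.9718°; wrapped into (−180°, 180°]: -37.0282°.
Δφ = -23.4560 − 35.9690 = -59.4250°.
a = sin²(Δφ/2) + cos φ₁ · cos φ₂ · sin²(Δλ/2) = 0.320529.
c = 2·atan2(√a, √(1−a)) = 1.20366 rad → d = 6371·c ≈ 7668.54 km ≈ 4140.68 nmi.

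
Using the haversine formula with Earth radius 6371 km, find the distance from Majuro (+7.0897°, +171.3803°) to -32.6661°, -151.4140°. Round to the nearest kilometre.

5918 km

Δλ = -151.4140 − 171.3803 = -322.7943°; wrapped into (−180°, 180°]: 37.2057°.
Δφ = -32.6661 − 7.0897 = -39.7558°.
a = sin²(Δφ/2) + cos φ₁ · cos φ₂ · sin²(Δλ/2) = 0.200625.
c = 2·atan2(√a, √(1−a)) = 0.92886 rad → d = 6371·c ≈ 5917.75 km.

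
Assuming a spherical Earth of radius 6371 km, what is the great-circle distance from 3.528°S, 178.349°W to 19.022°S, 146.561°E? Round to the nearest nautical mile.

Δλ = 146.561 − -178.349 = 324.910°; wrapped into (−180°, 180°]: -35.090°.
Δφ = -19.022 − -3.528 = -15.494°.
a = sin²(Δφ/2) + cos φ₁ · cos φ₂ · sin²(Δλ/2) = 0.103921.
c = 2·atan2(√a, √(1−a)) = 0.65646 rad → d = 6371·c ≈ 4182.29 km ≈ 2258.26 nmi.

2258 nmi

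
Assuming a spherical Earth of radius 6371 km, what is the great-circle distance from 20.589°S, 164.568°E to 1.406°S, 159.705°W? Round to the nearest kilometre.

4425 km

Δλ = -159.705 − 164.568 = -324.273°; wrapped into (−180°, 180°]: 35.727°.
Δφ = -1.406 − -20.589 = 19.183°.
a = sin²(Δφ/2) + cos φ₁ · cos φ₂ · sin²(Δλ/2) = 0.115822.
c = 2·atan2(√a, √(1−a)) = 0.69453 rad → d = 6371·c ≈ 4424.84 km.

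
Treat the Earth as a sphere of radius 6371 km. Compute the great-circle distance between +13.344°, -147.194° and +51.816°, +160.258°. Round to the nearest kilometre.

6319 km

Δλ = 160.258 − -147.194 = 307.452°; wrapped into (−180°, 180°]: -52.548°.
Δφ = 51.816 − 13.344 = 38.472°.
a = sin²(Δφ/2) + cos φ₁ · cos φ₂ · sin²(Δλ/2) = 0.226409.
c = 2·atan2(√a, √(1−a)) = 0.99180 rad → d = 6371·c ≈ 6318.77 km.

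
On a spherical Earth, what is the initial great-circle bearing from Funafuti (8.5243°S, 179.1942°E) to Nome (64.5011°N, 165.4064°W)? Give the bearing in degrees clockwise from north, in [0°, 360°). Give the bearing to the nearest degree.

7°

Δλ = -165.4064 − 179.1942 = -344.6006°; wrapped into (−180°, 180°]: 15.3994°.
θ = atan2( sin Δλ · cos φ₂ , cos φ₁ · sin φ₂ − sin φ₁ · cos φ₂ · cos Δλ )
  = atan2(0.11432, 0.95414) = 6.832° → normalised to [0°, 360°): 6.832°.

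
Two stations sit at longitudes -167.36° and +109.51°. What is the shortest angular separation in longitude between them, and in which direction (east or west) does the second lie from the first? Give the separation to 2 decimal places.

83.13° west

Raw difference: 109.51 − -167.36 = 276.87°.
Normalise into (−180°, 180°]: 276.87° − 360° = -83.13°.
Negative ⇒ the second point lies to the west; separation 83.13°.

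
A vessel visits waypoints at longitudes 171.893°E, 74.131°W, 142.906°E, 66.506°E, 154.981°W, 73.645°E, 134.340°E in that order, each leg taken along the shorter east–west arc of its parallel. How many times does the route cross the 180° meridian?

4

Leg 1: +171.893° → -74.131°, shortest Δλ = 113.976° (east) — crosses 180°.
Leg 2: -74.131° → +142.906°, shortest Δλ = -142.963° (west) — crosses 180°.
Leg 3: +142.906° → +66.506°, shortest Δλ = -76.4° (west) — does not cross 180°.
Leg 4: +66.506° → -154.981°, shortest Δλ = 138.513° (east) — crosses 180°.
Leg 5: -154.981° → +73.645°, shortest Δλ = -131.374° (west) — crosses 180°.
Leg 6: +73.645° → +134.340°, shortest Δλ = 60.695° (east) — does not cross 180°.
Total crossings: 4.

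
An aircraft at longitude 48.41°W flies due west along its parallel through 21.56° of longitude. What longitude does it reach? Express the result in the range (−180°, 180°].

Start at -48.41°; shift −21.56° → -69.97°.
-69.97° already lies in (−180°, 180°].

69.97°W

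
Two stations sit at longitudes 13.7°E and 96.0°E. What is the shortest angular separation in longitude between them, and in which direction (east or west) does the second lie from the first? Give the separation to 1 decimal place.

82.3° east

Raw difference: 96.0 − 13.7 = 82.3°.
Normalise into (−180°, 180°]: 82.3° stays 82.3°.
Positive ⇒ the second point lies to the east; separation 82.3°.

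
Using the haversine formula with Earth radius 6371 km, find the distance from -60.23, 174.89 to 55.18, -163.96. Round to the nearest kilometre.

12968 km

Δλ = -163.96 − 174.89 = -338.85°; wrapped into (−180°, 180°]: 21.15°.
Δφ = 55.18 − -60.23 = 115.41°.
a = sin²(Δφ/2) + cos φ₁ · cos φ₂ · sin²(Δλ/2) = 0.724095.
c = 2·atan2(√a, √(1−a)) = 2.03554 rad → d = 6371·c ≈ 12968.40 km.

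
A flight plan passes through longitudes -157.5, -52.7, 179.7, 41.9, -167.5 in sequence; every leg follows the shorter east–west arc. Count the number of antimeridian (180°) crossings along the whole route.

2

Leg 1: -157.5° → -52.7°, shortest Δλ = 104.8° (east) — does not cross 180°.
Leg 2: -52.7° → +179.7°, shortest Δλ = -127.6° (west) — crosses 180°.
Leg 3: +179.7° → +41.9°, shortest Δλ = -137.8° (west) — does not cross 180°.
Leg 4: +41.9° → -167.5°, shortest Δλ = 150.6° (east) — crosses 180°.
Total crossings: 2.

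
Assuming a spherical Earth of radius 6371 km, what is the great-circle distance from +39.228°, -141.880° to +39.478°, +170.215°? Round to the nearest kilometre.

4069 km

Δλ = 170.215 − -141.880 = 312.095°; wrapped into (−180°, 180°]: -47.905°.
Δφ = 39.478 − 39.228 = 0.250°.
a = sin²(Δφ/2) + cos φ₁ · cos φ₂ · sin²(Δλ/2) = 0.098553.
c = 2·atan2(√a, √(1−a)) = 0.63866 rad → d = 6371·c ≈ 4068.91 km.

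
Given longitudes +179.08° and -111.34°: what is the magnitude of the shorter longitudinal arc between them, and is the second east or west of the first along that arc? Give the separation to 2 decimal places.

69.58° east

Raw difference: -111.34 − 179.08 = -290.42°.
Normalise into (−180°, 180°]: -290.42° + 360° = 69.58°.
Positive ⇒ the second point lies to the east; separation 69.58°.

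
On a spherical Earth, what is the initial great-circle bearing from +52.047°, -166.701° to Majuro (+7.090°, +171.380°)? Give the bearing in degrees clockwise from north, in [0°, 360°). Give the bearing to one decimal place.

Δλ = 171.380 − -166.701 = 338.081°; wrapped into (−180°, 180°]: -21.919°.
θ = atan2( sin Δλ · cos φ₂ , cos φ₁ · sin φ₂ − sin φ₁ · cos φ₂ · cos Δλ )
  = atan2(-0.37044, -0.65001) = -150.321° → normalised to [0°, 360°): 209.679°.

209.7°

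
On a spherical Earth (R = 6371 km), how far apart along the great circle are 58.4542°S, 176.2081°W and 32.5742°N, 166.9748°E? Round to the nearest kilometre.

Δλ = 166.9748 − -176.2081 = 343.1829°; wrapped into (−180°, 180°]: -16.8171°.
Δφ = 32.5742 − -58.4542 = 91.0284°.
a = sin²(Δφ/2) + cos φ₁ · cos φ₂ · sin²(Δλ/2) = 0.518402.
c = 2·atan2(√a, √(1−a)) = 1.60761 rad → d = 6371·c ≈ 10242.07 km.

10242 km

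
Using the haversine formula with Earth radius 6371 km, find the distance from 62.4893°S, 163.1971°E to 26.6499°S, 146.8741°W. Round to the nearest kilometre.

5385 km

Δλ = -146.8741 − 163.1971 = -310.0712°; wrapped into (−180°, 180°]: 49.9288°.
Δφ = -26.6499 − -62.4893 = 35.8394°.
a = sin²(Δφ/2) + cos φ₁ · cos φ₂ · sin²(Δλ/2) = 0.168209.
c = 2·atan2(√a, √(1−a)) = 0.84520 rad → d = 6371·c ≈ 5384.77 km.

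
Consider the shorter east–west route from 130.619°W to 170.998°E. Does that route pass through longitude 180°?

Yes

Naïve |170.998 − -130.619| = 301.617° > 180°, so the shorter arc goes the other way round — across 180°.
Signed shortest Δλ = ((170.998 − -130.619 + 180) mod 360) − 180 = -58.383°.
Going west by 58.383° from -130.619° passes through 180° before reaching +170.998°.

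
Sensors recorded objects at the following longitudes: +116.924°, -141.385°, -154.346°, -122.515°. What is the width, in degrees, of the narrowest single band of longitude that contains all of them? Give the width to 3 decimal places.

Sort the longitudes: -154.346°, -141.385°, -122.515°, +116.924°.
Eastward gaps between consecutive values (wrapping around): 12.961°, 18.870°, 239.439°, 88.730°.
Largest gap = 239.439° ⇒ minimal covering band is its complement: 360° − 239.439° = 120.561°.
Band runs from +116.924° eastward to -122.515°, crossing the antimeridian.

120.561°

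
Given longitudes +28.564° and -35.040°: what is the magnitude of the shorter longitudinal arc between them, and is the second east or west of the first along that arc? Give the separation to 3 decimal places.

Raw difference: -35.040 − 28.564 = -63.604°.
Normalise into (−180°, 180°]: -63.604° stays -63.604°.
Negative ⇒ the second point lies to the west; separation 63.604°.

63.604° west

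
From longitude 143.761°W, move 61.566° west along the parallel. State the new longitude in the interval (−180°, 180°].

154.673°E

Start at -143.761°; shift −61.566° → -205.327°.
-205.327° lies outside (−180°, 180°]; add 360° → +154.673°.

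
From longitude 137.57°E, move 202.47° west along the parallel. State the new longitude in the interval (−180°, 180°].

Start at +137.57°; shift −202.47° → -64.90°.
-64.90° already lies in (−180°, 180°].

64.90°W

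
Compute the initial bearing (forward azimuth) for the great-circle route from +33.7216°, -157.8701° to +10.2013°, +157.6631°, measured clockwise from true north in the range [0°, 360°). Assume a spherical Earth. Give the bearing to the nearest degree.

251°

Δλ = 157.6631 − -157.8701 = 315.5332°; wrapped into (−180°, 180°]: -44.4668°.
θ = atan2( sin Δλ · cos φ₂ , cos φ₁ · sin φ₂ − sin φ₁ · cos φ₂ · cos Δλ )
  = atan2(-0.68942, -0.24262) = -109.388° → normalised to [0°, 360°): 250.612°.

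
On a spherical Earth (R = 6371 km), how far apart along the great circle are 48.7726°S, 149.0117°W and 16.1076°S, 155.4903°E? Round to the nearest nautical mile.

Δλ = 155.4903 − -149.0117 = 304.5020°; wrapped into (−180°, 180°]: -55.4980°.
Δφ = -16.1076 − -48.7726 = 32.6650°.
a = sin²(Δφ/2) + cos φ₁ · cos φ₂ · sin²(Δλ/2) = 0.216341.
c = 2·atan2(√a, √(1−a)) = 0.96755 rad → d = 6371·c ≈ 6164.27 km ≈ 3328.44 nmi.

3328 nmi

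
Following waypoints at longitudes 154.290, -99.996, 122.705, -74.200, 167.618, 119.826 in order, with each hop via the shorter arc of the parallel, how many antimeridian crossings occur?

Leg 1: +154.290° → -99.996°, shortest Δλ = 105.714° (east) — crosses 180°.
Leg 2: -99.996° → +122.705°, shortest Δλ = -137.299° (west) — crosses 180°.
Leg 3: +122.705° → -74.200°, shortest Δλ = 163.095° (east) — crosses 180°.
Leg 4: -74.200° → +167.618°, shortest Δλ = -118.182° (west) — crosses 180°.
Leg 5: +167.618° → +119.826°, shortest Δλ = -47.792° (west) — does not cross 180°.
Total crossings: 4.

4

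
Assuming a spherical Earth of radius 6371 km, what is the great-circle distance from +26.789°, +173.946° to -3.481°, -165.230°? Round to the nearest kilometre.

4041 km

Δλ = -165.230 − 173.946 = -339.176°; wrapped into (−180°, 180°]: 20.824°.
Δφ = -3.481 − 26.789 = -30.270°.
a = sin²(Δφ/2) + cos φ₁ · cos φ₂ · sin²(Δλ/2) = 0.097272.
c = 2·atan2(√a, √(1−a)) = 0.63435 rad → d = 6371·c ≈ 4041.47 km.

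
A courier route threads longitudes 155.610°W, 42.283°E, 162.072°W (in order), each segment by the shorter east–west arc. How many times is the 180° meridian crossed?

2

Leg 1: -155.610° → +42.283°, shortest Δλ = -162.107° (west) — crosses 180°.
Leg 2: +42.283° → -162.072°, shortest Δλ = 155.645° (east) — crosses 180°.
Total crossings: 2.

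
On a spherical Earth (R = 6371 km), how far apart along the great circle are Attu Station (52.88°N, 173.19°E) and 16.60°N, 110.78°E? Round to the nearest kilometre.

6704 km

Δλ = 110.78 − 173.19 = -62.41°.
Δφ = 16.60 − 52.88 = -36.28°.
a = sin²(Δφ/2) + cos φ₁ · cos φ₂ · sin²(Δλ/2) = 0.252175.
c = 2·atan2(√a, √(1−a)) = 1.05221 rad → d = 6371·c ≈ 6703.64 km.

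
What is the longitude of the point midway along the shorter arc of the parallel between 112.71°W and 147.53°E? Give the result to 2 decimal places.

162.59°W

Signed shortest Δλ from -112.71° to +147.53° is -99.76°.
Midpoint longitude = -112.71° + (-99.76°)/2 = -112.71° − 49.88° = -162.59°.
(The naïve average (-112.71 + +147.53)/2 = 17.41° is on the wrong side of the globe.)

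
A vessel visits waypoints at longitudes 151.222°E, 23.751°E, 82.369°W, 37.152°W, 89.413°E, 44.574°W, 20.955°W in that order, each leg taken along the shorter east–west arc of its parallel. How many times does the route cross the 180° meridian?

Leg 1: +151.222° → +23.751°, shortest Δλ = -127.471° (west) — does not cross 180°.
Leg 2: +23.751° → -82.369°, shortest Δλ = -106.12° (west) — does not cross 180°.
Leg 3: -82.369° → -37.152°, shortest Δλ = 45.217° (east) — does not cross 180°.
Leg 4: -37.152° → +89.413°, shortest Δλ = 126.565° (east) — does not cross 180°.
Leg 5: +89.413° → -44.574°, shortest Δλ = -133.987° (west) — does not cross 180°.
Leg 6: -44.574° → -20.955°, shortest Δλ = 23.619° (east) — does not cross 180°.
Total crossings: 0.

0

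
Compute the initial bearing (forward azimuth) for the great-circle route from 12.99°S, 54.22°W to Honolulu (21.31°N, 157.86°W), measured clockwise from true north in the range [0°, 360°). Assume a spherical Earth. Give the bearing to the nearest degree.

289°

Δλ = -157.86 − -54.22 = -103.64°.
θ = atan2( sin Δλ · cos φ₂ , cos φ₁ · sin φ₂ − sin φ₁ · cos φ₂ · cos Δλ )
  = atan2(-0.90535, 0.30473) = -71.397° → normalised to [0°, 360°): 288.603°.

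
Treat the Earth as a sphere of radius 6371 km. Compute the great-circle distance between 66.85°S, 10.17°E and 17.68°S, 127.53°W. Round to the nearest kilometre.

Δλ = -127.53 − 10.17 = -137.70°.
Δφ = -17.68 − -66.85 = 49.17°.
a = sin²(Δφ/2) + cos φ₁ · cos φ₂ · sin²(Δλ/2) = 0.498899.
c = 2·atan2(√a, √(1−a)) = 1.56859 rad → d = 6371·c ≈ 9993.51 km.

9994 km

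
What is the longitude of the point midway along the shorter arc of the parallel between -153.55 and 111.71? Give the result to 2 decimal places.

+159.08°

Signed shortest Δλ from -153.55° to +111.71° is -94.74°.
Midpoint longitude = -153.55° + (-94.74°)/2 = -153.55° − 47.37° = -200.92°.
Normalise into (−180°, 180°]: +159.08°.
(The naïve average (-153.55 + +111.71)/2 = -20.92° is on the wrong side of the globe.)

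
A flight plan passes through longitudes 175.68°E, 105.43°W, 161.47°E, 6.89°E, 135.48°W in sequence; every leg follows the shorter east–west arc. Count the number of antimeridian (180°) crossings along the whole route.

Leg 1: +175.68° → -105.43°, shortest Δλ = 78.89° (east) — crosses 180°.
Leg 2: -105.43° → +161.47°, shortest Δλ = -93.1° (west) — crosses 180°.
Leg 3: +161.47° → +6.89°, shortest Δλ = -154.58° (west) — does not cross 180°.
Leg 4: +6.89° → -135.48°, shortest Δλ = -142.37° (west) — does not cross 180°.
Total crossings: 2.

2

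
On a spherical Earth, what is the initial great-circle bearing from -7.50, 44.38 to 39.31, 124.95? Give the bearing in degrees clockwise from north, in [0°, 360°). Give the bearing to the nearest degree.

Δλ = 124.95 − 44.38 = 80.57°.
θ = atan2( sin Δλ · cos φ₂ , cos φ₁ · sin φ₂ − sin φ₁ · cos φ₂ · cos Δλ )
  = atan2(0.76327, 0.64464) = 49.816° → normalised to [0°, 360°): 49.816°.

50°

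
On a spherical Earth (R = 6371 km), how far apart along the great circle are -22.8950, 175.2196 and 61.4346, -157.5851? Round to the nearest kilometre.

9688 km

Δλ = -157.5851 − 175.2196 = -332.8047°; wrapped into (−180°, 180°]: 27.1953°.
Δφ = 61.4346 − -22.8950 = 84.3296°.
a = sin²(Δφ/2) + cos φ₁ · cos φ₂ · sin²(Δλ/2) = 0.474944.
c = 2·atan2(√a, √(1−a)) = 1.52066 rad → d = 6371·c ≈ 9688.15 km.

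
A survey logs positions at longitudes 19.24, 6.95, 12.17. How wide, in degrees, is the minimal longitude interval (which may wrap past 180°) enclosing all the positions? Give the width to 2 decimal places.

Sort the longitudes: +6.95°, +12.17°, +19.24°.
Eastward gaps between consecutive values (wrapping around): 5.22°, 7.07°, 347.71°.
Largest gap = 347.71° ⇒ minimal covering band is its complement: 360° − 347.71° = 12.29°.
Band runs from +6.95° eastward to +19.24°.

12.29°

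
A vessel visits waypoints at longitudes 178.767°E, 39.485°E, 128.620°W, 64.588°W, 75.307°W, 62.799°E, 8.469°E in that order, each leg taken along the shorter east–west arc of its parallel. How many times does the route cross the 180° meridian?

Leg 1: +178.767° → +39.485°, shortest Δλ = -139.282° (west) — does not cross 180°.
Leg 2: +39.485° → -128.620°, shortest Δλ = -168.105° (west) — does not cross 180°.
Leg 3: -128.620° → -64.588°, shortest Δλ = 64.032° (east) — does not cross 180°.
Leg 4: -64.588° → -75.307°, shortest Δλ = -10.719° (west) — does not cross 180°.
Leg 5: -75.307° → +62.799°, shortest Δλ = 138.106° (east) — does not cross 180°.
Leg 6: +62.799° → +8.469°, shortest Δλ = -54.33° (west) — does not cross 180°.
Total crossings: 0.

0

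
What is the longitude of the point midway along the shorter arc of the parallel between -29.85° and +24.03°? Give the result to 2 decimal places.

Signed shortest Δλ from -29.85° to +24.03° is +53.88°.
Midpoint longitude = -29.85° + (+53.88°)/2 = -29.85° + 26.94° = -2.91°.

-2.91°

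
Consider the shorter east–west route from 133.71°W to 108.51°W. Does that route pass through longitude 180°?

Signed shortest Δλ = ((-108.51 − -133.71 + 180) mod 360) − 180 = 25.2°.
Going east by 25.2° from -133.71° reaches -108.51° without touching 180°.

No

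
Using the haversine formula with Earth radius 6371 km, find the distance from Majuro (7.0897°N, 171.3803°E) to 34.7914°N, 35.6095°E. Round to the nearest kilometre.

13443 km

Δλ = 35.6095 − 171.3803 = -135.7708°.
Δφ = 34.7914 − 7.0897 = 27.7017°.
a = sin²(Δφ/2) + cos φ₁ · cos φ₂ · sin²(Δλ/2) = 0.756768.
c = 2·atan2(√a, √(1−a)) = 2.11010 rad → d = 6371·c ≈ 13443.43 km.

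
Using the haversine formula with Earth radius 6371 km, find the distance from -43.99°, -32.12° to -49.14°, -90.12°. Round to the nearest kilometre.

Δλ = -90.12 − -32.12 = -58.00°.
Δφ = -49.14 − -43.99 = -5.15°.
a = sin²(Δφ/2) + cos φ₁ · cos φ₂ · sin²(Δλ/2) = 0.112647.
c = 2·atan2(√a, √(1−a)) = 0.68455 rad → d = 6371·c ≈ 4361.25 km.

4361 km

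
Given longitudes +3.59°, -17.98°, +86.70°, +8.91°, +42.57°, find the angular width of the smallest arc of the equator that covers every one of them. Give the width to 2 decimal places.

104.68°

Sort the longitudes: -17.98°, +3.59°, +8.91°, +42.57°, +86.70°.
Eastward gaps between consecutive values (wrapping around): 21.57°, 5.32°, 33.66°, 44.13°, 255.32°.
Largest gap = 255.32° ⇒ minimal covering band is its complement: 360° − 255.32° = 104.68°.
Band runs from -17.98° eastward to +86.70°.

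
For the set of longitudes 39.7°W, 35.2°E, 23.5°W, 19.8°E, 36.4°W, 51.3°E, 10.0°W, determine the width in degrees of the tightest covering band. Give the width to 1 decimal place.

91.0°

Sort the longitudes: -39.7°, -36.4°, -23.5°, -10.0°, +19.8°, +35.2°, +51.3°.
Eastward gaps between consecutive values (wrapping around): 3.3°, 12.9°, 13.5°, 29.8°, 15.4°, 16.1°, 269.0°.
Largest gap = 269.0° ⇒ minimal covering band is its complement: 360° − 269.0° = 91.0°.
Band runs from -39.7° eastward to +51.3°.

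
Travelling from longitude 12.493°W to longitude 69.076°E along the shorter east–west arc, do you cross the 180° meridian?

No

Signed shortest Δλ = ((69.076 − -12.493 + 180) mod 360) − 180 = 81.569°.
Going east by 81.569° from -12.493° reaches +69.076° without touching 180°.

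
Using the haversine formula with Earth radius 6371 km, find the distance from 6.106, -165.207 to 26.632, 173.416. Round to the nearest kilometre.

3215 km

Δλ = 173.416 − -165.207 = 338.623°; wrapped into (−180°, 180°]: -21.377°.
Δφ = 26.632 − 6.106 = 20.526°.
a = sin²(Δφ/2) + cos φ₁ · cos φ₂ · sin²(Δλ/2) = 0.062318.
c = 2·atan2(√a, √(1−a)) = 0.50461 rad → d = 6371·c ≈ 3214.87 km.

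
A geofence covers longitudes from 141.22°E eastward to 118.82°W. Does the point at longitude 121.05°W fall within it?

Yes

Band width going east from +141.22° to -118.82°: ((-118.82 − 141.22) mod 360) = 99.96°.
Offset of -121.05° east of the west edge: ((-121.05 − 141.22) mod 360) = 97.73°.
97.73° ≤ 99.96° ⇒ inside.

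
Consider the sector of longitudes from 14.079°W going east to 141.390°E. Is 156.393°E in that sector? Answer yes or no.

Band width going east from -14.079° to +141.390°: ((141.390 − -14.079) mod 360) = 155.469°.
Offset of +156.393° east of the west edge: ((156.393 − -14.079) mod 360) = 170.472°.
170.472° > 155.469° ⇒ outside.

No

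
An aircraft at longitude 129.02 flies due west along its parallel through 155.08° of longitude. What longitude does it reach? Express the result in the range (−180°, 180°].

Start at +129.02°; shift −155.08° → -26.06°.
-26.06° already lies in (−180°, 180°].

-26.06°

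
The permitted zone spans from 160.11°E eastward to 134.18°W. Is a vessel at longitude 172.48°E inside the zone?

Yes

Band width going east from +160.11° to -134.18°: ((-134.18 − 160.11) mod 360) = 65.71°.
Offset of +172.48° east of the west edge: ((172.48 − 160.11) mod 360) = 12.37°.
12.37° ≤ 65.71° ⇒ inside.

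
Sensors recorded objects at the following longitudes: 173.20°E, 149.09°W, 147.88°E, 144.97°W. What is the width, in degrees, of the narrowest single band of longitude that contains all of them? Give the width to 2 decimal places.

67.15°

Sort the longitudes: -149.09°, -144.97°, +147.88°, +173.20°.
Eastward gaps between consecutive values (wrapping around): 4.12°, 292.85°, 25.32°, 37.71°.
Largest gap = 292.85° ⇒ minimal covering band is its complement: 360° − 292.85° = 67.15°.
Band runs from +147.88° eastward to -144.97°, crossing the antimeridian.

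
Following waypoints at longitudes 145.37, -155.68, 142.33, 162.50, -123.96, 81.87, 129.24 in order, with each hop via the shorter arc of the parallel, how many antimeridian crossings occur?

4

Leg 1: +145.37° → -155.68°, shortest Δλ = 58.95° (east) — crosses 180°.
Leg 2: -155.68° → +142.33°, shortest Δλ = -61.99° (west) — crosses 180°.
Leg 3: +142.33° → +162.50°, shortest Δλ = 20.17° (east) — does not cross 180°.
Leg 4: +162.50° → -123.96°, shortest Δλ = 73.54° (east) — crosses 180°.
Leg 5: -123.96° → +81.87°, shortest Δλ = -154.17° (west) — crosses 180°.
Leg 6: +81.87° → +129.24°, shortest Δλ = 47.37° (east) — does not cross 180°.
Total crossings: 4.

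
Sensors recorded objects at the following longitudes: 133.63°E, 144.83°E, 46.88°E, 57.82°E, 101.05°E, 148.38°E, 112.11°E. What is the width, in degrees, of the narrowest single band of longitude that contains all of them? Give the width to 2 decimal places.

Sort the longitudes: +46.88°, +57.82°, +101.05°, +112.11°, +133.63°, +144.83°, +148.38°.
Eastward gaps between consecutive values (wrapping around): 10.94°, 43.23°, 11.06°, 21.52°, 11.20°, 3.55°, 258.50°.
Largest gap = 258.50° ⇒ minimal covering band is its complement: 360° − 258.50° = 101.50°.
Band runs from +46.88° eastward to +148.38°.

101.50°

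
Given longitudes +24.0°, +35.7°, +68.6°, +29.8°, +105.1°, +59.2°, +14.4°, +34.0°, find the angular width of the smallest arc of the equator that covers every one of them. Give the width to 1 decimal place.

90.7°

Sort the longitudes: +14.4°, +24.0°, +29.8°, +34.0°, +35.7°, +59.2°, +68.6°, +105.1°.
Eastward gaps between consecutive values (wrapping around): 9.6°, 5.8°, 4.2°, 1.7°, 23.5°, 9.4°, 36.5°, 269.3°.
Largest gap = 269.3° ⇒ minimal covering band is its complement: 360° − 269.3° = 90.7°.
Band runs from +14.4° eastward to +105.1°.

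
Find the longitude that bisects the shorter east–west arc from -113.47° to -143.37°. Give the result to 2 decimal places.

-128.42°

Signed shortest Δλ from -113.47° to -143.37° is -29.90°.
Midpoint longitude = -113.47° + (-29.90°)/2 = -113.47° − 14.95° = -128.42°.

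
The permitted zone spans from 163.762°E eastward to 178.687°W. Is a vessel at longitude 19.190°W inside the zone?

Band width going east from +163.762° to -178.687°: ((-178.687 − 163.762) mod 360) = 17.551°.
Offset of -19.190° east of the west edge: ((-19.190 − 163.762) mod 360) = 177.048°.
177.048° > 17.551° ⇒ outside.

No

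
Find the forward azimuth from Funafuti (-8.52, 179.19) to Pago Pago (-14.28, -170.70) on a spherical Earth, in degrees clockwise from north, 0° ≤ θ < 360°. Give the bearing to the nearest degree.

Δλ = -170.70 − 179.19 = -349.89°; wrapped into (−180°, 180°]: 10.11°.
θ = atan2( sin Δλ · cos φ₂ , cos φ₁ · sin φ₂ − sin φ₁ · cos φ₂ · cos Δλ )
  = atan2(0.17011, -0.10259) = 121.093° → normalised to [0°, 360°): 121.093°.

121°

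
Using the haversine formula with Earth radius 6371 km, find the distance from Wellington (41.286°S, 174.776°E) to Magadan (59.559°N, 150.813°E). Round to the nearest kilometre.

11427 km

Δλ = 150.813 − 174.776 = -23.963°.
Δφ = 59.559 − -41.286 = 100.845°.
a = sin²(Δφ/2) + cos φ₁ · cos φ₂ · sin²(Δλ/2) = 0.610483.
c = 2·atan2(√a, √(1−a)) = 1.79360 rad → d = 6371·c ≈ 11427.04 km.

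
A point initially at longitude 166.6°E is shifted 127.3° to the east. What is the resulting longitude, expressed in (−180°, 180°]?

66.1°W

Start at +166.6°; shift +127.3° → +293.9°.
+293.9° lies outside (−180°, 180°]; subtract 360° → -66.1°.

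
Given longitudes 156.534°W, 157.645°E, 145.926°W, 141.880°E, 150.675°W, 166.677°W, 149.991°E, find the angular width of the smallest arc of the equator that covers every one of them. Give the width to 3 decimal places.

Sort the longitudes: -166.677°, -156.534°, -150.675°, -145.926°, +141.880°, +149.991°, +157.645°.
Eastward gaps between consecutive values (wrapping around): 10.143°, 5.859°, 4.749°, 287.806°, 8.111°, 7.654°, 35.678°.
Largest gap = 287.806° ⇒ minimal covering band is its complement: 360° − 287.806° = 72.194°.
Band runs from +141.880° eastward to -145.926°, crossing the antimeridian.

72.194°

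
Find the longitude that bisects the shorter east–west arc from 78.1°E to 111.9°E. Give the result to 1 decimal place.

95.0°E

Signed shortest Δλ from +78.1° to +111.9° is +33.8°.
Midpoint longitude = +78.1° + (+33.8°)/2 = +78.1° + 16.9° = +95.0°.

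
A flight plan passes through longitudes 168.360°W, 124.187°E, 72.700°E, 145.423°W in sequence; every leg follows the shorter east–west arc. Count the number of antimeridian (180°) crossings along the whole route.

2

Leg 1: -168.360° → +124.187°, shortest Δλ = -67.453° (west) — crosses 180°.
Leg 2: +124.187° → +72.700°, shortest Δλ = -51.487° (west) — does not cross 180°.
Leg 3: +72.700° → -145.423°, shortest Δλ = 141.877° (east) — crosses 180°.
Total crossings: 2.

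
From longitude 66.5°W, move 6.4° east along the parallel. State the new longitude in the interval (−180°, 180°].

Start at -66.5°; shift +6.4° → -60.1°.
-60.1° already lies in (−180°, 180°].

60.1°W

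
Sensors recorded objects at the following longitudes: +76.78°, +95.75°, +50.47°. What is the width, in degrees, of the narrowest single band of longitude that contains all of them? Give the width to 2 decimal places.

Sort the longitudes: +50.47°, +76.78°, +95.75°.
Eastward gaps between consecutive values (wrapping around): 26.31°, 18.97°, 314.72°.
Largest gap = 314.72° ⇒ minimal covering band is its complement: 360° − 314.72° = 45.28°.
Band runs from +50.47° eastward to +95.75°.

45.28°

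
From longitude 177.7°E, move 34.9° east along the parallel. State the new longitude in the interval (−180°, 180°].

Start at +177.7°; shift +34.9° → +212.6°.
+212.6° lies outside (−180°, 180°]; subtract 360° → -147.4°.

147.4°W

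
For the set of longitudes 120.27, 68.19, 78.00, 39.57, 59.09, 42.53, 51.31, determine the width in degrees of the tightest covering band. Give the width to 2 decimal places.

Sort the longitudes: +39.57°, +42.53°, +51.31°, +59.09°, +68.19°, +78.00°, +120.27°.
Eastward gaps between consecutive values (wrapping around): 2.96°, 8.78°, 7.78°, 9.10°, 9.81°, 42.27°, 279.30°.
Largest gap = 279.30° ⇒ minimal covering band is its complement: 360° − 279.30° = 80.70°.
Band runs from +39.57° eastward to +120.27°.

80.70°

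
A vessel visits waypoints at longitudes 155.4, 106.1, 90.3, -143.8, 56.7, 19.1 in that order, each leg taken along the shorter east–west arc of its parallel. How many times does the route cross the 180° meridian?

Leg 1: +155.4° → +106.1°, shortest Δλ = -49.3° (west) — does not cross 180°.
Leg 2: +106.1° → +90.3°, shortest Δλ = -15.8° (west) — does not cross 180°.
Leg 3: +90.3° → -143.8°, shortest Δλ = 125.9° (east) — crosses 180°.
Leg 4: -143.8° → +56.7°, shortest Δλ = -159.5° (west) — crosses 180°.
Leg 5: +56.7° → +19.1°, shortest Δλ = -37.6° (west) — does not cross 180°.
Total crossings: 2.

2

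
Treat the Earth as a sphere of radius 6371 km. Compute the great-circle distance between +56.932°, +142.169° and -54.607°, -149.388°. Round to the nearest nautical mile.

7478 nmi

Δλ = -149.388 − 142.169 = -291.557°; wrapped into (−180°, 180°]: 68.443°.
Δφ = -54.607 − 56.932 = -111.539°.
a = sin²(Δφ/2) + cos φ₁ · cos φ₂ · sin²(Δλ/2) = 0.783521.
c = 2·atan2(√a, √(1−a)) = 2.17371 rad → d = 6371·c ≈ 13848.68 km ≈ 7477.69 nmi.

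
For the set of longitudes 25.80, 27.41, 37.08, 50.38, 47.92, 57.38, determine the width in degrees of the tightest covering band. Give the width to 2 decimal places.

Sort the longitudes: +25.80°, +27.41°, +37.08°, +47.92°, +50.38°, +57.38°.
Eastward gaps between consecutive values (wrapping around): 1.61°, 9.67°, 10.84°, 2.46°, 7.00°, 328.42°.
Largest gap = 328.42° ⇒ minimal covering band is its complement: 360° − 328.42° = 31.58°.
Band runs from +25.80° eastward to +57.38°.

31.58°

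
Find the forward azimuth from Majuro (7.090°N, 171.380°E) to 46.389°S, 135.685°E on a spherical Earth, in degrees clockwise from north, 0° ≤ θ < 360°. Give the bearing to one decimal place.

Δλ = 135.685 − 171.380 = -35.695°.
θ = atan2( sin Δλ · cos φ₂ , cos φ₁ · sin φ₂ − sin φ₁ · cos φ₂ · cos Δλ )
  = atan2(-0.40245, -0.78764) = -152.935° → normalised to [0°, 360°): 207.065°.

207.1°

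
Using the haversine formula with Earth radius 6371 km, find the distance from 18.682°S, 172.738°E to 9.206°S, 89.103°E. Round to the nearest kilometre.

Δλ = 89.103 − 172.738 = -83.635°.
Δφ = -9.206 − -18.682 = 9.476°.
a = sin²(Δφ/2) + cos φ₁ · cos φ₂ · sin²(Δλ/2) = 0.422543.
c = 2·atan2(√a, √(1−a)) = 1.41526 rad → d = 6371·c ≈ 9016.60 km.

9017 km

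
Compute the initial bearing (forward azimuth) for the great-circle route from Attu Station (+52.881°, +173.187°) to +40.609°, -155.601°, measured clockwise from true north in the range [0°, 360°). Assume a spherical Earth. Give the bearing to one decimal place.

Δλ = -155.601 − 173.187 = -328.788°; wrapped into (−180°, 180°]: 31.212°.
θ = atan2( sin Δλ · cos φ₂ , cos φ₁ · sin φ₂ − sin φ₁ · cos φ₂ · cos Δλ )
  = atan2(0.39341, -0.12493) = 107.618° → normalised to [0°, 360°): 107.618°.

107.6°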